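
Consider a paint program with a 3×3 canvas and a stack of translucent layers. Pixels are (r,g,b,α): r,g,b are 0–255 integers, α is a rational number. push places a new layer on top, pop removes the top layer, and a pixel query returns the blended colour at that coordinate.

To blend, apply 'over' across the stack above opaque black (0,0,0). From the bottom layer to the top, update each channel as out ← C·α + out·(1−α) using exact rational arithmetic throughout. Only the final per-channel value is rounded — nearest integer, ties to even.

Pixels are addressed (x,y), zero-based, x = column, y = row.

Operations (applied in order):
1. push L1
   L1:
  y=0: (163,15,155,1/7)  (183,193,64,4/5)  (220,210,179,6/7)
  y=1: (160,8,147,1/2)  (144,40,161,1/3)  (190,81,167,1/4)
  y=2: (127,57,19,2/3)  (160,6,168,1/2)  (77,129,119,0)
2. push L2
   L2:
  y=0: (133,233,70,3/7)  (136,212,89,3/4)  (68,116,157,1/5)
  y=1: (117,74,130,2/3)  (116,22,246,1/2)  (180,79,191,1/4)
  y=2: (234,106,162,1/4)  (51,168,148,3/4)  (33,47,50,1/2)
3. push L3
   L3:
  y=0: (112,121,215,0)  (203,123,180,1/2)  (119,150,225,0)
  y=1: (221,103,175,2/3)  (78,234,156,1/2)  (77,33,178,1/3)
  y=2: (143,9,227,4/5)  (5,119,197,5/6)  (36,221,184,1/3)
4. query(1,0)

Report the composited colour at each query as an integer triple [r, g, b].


at x=1,y=0 over L1,L2,L3:
after L1 α=4/5: [732/5, 772/5, 256/5]
after L2 α=3/4: [693/5, 988/5, 1591/20]
after L3 α=1/2: [854/5, 1603/10, 5191/40]
= [171, 160, 130]


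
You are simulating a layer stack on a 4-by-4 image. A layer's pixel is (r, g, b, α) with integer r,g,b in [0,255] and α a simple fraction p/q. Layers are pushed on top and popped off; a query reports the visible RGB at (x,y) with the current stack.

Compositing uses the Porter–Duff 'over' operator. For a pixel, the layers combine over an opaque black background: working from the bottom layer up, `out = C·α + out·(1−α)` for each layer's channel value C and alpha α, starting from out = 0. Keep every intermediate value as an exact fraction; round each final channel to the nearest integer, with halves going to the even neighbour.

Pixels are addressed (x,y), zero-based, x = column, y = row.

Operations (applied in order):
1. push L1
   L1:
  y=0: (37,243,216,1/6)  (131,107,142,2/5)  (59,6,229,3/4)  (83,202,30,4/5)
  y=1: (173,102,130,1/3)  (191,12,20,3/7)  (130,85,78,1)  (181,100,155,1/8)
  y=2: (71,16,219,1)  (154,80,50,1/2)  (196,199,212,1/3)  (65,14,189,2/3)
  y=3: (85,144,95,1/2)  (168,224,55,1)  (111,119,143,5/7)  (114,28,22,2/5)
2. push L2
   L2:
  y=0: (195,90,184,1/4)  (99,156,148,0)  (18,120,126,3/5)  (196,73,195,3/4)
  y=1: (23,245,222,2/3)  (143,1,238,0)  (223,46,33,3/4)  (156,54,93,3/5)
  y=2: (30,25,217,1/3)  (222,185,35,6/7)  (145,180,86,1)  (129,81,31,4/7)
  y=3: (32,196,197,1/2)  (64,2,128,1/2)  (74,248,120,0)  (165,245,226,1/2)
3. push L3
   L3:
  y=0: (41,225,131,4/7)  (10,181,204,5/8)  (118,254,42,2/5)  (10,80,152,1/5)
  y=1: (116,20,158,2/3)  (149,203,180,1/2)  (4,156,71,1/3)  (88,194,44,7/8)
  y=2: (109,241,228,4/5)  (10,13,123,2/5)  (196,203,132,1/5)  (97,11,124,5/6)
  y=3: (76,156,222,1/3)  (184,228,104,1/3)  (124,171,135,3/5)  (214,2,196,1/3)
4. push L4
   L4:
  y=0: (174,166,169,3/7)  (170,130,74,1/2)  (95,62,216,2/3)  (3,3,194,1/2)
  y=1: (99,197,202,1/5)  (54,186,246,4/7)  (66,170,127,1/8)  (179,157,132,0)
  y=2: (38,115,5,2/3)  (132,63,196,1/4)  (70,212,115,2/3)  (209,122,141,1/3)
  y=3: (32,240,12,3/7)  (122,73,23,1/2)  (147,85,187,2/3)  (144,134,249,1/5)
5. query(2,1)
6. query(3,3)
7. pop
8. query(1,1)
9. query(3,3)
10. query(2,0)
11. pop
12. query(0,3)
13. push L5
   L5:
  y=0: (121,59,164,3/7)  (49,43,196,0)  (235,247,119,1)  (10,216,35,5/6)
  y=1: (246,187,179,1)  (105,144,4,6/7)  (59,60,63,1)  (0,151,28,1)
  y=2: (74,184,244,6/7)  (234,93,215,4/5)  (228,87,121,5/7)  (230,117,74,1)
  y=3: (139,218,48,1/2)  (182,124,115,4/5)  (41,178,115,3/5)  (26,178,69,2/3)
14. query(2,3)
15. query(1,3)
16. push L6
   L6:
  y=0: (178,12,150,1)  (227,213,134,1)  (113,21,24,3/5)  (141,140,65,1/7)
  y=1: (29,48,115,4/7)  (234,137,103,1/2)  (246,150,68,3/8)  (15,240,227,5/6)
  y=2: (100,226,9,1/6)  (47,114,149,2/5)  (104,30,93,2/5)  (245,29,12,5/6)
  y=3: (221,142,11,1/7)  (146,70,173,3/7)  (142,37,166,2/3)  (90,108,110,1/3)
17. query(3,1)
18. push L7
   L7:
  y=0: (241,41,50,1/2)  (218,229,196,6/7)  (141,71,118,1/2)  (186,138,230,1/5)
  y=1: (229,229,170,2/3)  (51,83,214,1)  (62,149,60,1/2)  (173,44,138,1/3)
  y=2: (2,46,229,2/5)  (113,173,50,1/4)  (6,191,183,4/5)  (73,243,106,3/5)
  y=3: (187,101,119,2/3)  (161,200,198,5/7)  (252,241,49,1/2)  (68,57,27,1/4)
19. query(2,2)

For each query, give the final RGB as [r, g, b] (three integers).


(2,1) stack=L1,L2,L3,L4; from [0,0,0]:
L1 α=1: [130, 85, 78]
L2 α=3/4: [799/4, 223/4, 177/4]
L3 α=1/3: [269/2, 535/6, 319/6]
L4 α=1/8: [2015/16, 4765/48, 2995/48]
rounded: [126, 99, 62]

(3,3) stack=L1,L2,L3,L4; from [0,0,0]:
L1 α=2/5: [228/5, 56/5, 44/5]
L2 α=1/2: [1053/10, 1281/10, 587/5]
L3 α=1/3: [2123/15, 1291/15, 718/5]
L4 α=1/5: [10652/75, 7174/75, 4117/25]
= [142, 96, 165]

at x=1,y=1 over L1,L2,L3:
+L1 (α=3/7) → [573/7, 36/7, 60/7]
+L2 (α=0) → [573/7, 36/7, 60/7]
+L3 (α=1/2) → [808/7, 1457/14, 660/7]
rounded: [115, 104, 94]

at x=3,y=3 over L1,L2,L3:
L1 α=2/5: [228/5, 56/5, 44/5]
L2 α=1/2: [1053/10, 1281/10, 587/5]
L3 α=1/3: [2123/15, 1291/15, 718/5]
rounded: [142, 86, 144]

query (2,0) [L1,L2,L3] — begin 0,0,0
+L1 (α=3/4) → [177/4, 9/2, 687/4]
+L2 (α=3/5) → [57/2, 369/5, 1443/10]
+L3 (α=2/5) → [643/10, 3647/25, 5169/50]
→ [64, 146, 103]

at x=0,y=3 over L1,L2:
+L1 (α=1/2) → [85/2, 72, 95/2]
+L2 (α=1/2) → [149/4, 134, 489/4]
rounded: [37, 134, 122]

query (2,3) [L1,L2,L5] — begin 0,0,0
after L1 α=5/7: [555/7, 85, 715/7]
after L2 α=0: [555/7, 85, 715/7]
after L5 α=3/5: [1971/35, 704/5, 769/7]
rounded: [56, 141, 110]

query (1,3) [L1,L2,L5] — begin 0,0,0
L1 α=1: [168, 224, 55]
L2 α=1/2: [116, 113, 183/2]
L5 α=4/5: [844/5, 609/5, 1103/10]
rounded: [169, 122, 110]

at x=3,y=1 over L1,L2,L5,L6:
after L1 α=1/8: [181/8, 25/2, 155/8]
after L2 α=3/5: [2053/20, 187/5, 1271/20]
after L5 α=1: [0, 151, 28]
after L6 α=5/6: [25/2, 1351/6, 1163/6]
rounded: [12, 225, 194]

query (2,2) [L1,L2,L5,L6,L7] — begin 0,0,0
+L1 (α=1/3) → [196/3, 199/3, 212/3]
+L2 (α=1) → [145, 180, 86]
+L5 (α=5/7) → [1430/7, 795/7, 111]
+L6 (α=2/5) → [5746/35, 561/7, 519/5]
+L7 (α=4/5) → [6586/175, 5909/35, 4179/25]
→ [38, 169, 167]


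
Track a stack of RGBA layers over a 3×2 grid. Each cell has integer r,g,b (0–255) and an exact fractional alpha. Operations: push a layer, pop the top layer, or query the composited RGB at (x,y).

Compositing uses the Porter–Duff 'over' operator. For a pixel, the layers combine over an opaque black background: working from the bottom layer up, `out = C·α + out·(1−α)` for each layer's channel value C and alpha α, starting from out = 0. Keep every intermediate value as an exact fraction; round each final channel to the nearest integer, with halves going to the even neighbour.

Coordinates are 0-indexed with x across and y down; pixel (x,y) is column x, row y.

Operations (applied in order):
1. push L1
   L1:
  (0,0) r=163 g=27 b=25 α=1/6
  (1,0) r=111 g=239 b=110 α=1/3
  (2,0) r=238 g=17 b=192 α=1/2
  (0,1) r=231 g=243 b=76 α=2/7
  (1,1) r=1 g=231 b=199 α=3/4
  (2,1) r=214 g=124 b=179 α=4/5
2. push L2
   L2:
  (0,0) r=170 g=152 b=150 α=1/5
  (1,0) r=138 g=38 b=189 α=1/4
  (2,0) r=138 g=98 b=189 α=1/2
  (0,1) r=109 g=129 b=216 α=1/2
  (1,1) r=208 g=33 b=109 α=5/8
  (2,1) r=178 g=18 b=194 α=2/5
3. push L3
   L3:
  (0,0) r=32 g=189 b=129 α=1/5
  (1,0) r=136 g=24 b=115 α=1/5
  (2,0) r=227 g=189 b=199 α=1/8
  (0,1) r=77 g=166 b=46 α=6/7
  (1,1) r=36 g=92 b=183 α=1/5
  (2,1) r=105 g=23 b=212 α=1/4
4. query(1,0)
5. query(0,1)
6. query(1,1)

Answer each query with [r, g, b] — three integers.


query (1,0) [L1,L2,L3] — begin 0,0,0
L1 α=1/3: [37, 239/3, 110/3]
L2 α=1/4: [249/4, 277/4, 299/4]
L3 α=1/5: [77, 301/5, 414/5]
→ [77, 60, 83]

query (0,1) [L1,L2,L3] — begin 0,0,0
+L1 (α=2/7) → [66, 486/7, 152/7]
+L2 (α=1/2) → [175/2, 1389/14, 832/7]
+L3 (α=6/7) → [157/2, 15333/98, 2764/49]
= [78, 156, 56]

(1,1) stack=L1,L2,L3; from [0,0,0]:
after L1 α=3/4: [3/4, 693/4, 597/4]
after L2 α=5/8: [4169/32, 2739/32, 3971/32]
after L3 α=1/5: [4457/40, 695/8, 1087/8]
= [111, 87, 136]


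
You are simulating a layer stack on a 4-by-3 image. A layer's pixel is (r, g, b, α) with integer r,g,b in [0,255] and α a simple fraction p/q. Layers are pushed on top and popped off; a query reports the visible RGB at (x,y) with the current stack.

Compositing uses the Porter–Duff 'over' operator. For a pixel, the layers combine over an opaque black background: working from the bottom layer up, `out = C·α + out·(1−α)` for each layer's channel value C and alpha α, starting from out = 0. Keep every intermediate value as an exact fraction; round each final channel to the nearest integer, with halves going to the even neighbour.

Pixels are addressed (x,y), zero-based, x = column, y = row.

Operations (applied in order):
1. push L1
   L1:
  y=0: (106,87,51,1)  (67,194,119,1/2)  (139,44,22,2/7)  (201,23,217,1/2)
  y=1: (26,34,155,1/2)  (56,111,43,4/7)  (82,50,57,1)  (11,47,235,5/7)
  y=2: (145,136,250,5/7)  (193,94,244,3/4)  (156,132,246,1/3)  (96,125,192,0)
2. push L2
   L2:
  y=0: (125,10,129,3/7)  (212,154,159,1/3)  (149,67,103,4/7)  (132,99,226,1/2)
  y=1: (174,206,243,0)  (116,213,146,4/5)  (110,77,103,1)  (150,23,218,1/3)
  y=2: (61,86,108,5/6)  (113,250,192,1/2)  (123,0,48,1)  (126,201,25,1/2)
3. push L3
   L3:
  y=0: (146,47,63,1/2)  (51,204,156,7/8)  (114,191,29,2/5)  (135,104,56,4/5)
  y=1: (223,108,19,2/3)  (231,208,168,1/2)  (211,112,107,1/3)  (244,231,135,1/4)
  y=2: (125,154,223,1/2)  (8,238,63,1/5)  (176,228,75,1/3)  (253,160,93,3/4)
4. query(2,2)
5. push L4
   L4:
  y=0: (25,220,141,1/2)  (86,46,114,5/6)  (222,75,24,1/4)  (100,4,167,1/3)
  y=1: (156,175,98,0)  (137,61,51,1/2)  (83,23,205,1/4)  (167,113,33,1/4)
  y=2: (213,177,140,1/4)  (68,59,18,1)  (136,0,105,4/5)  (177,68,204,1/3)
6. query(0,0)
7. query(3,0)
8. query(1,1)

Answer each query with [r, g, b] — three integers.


at x=2,y=2 over L1,L2,L3:
+L1 (α=1/3) → [52, 44, 82]
+L2 (α=1) → [123, 0, 48]
+L3 (α=1/3) → [422/3, 76, 57]
→ [141, 76, 57]

at x=0,y=0 over L1,L2,L3,L4:
L1 α=1: [106, 87, 51]
L2 α=3/7: [799/7, 54, 591/7]
L3 α=1/2: [1821/14, 101/2, 516/7]
L4 α=1/2: [2171/28, 541/4, 1503/14]
rounded: [78, 135, 107]

query (3,0) [L1,L2,L3,L4] — begin 0,0,0
+L1 (α=1/2) → [201/2, 23/2, 217/2]
+L2 (α=1/2) → [465/4, 221/4, 669/4]
+L3 (α=4/5) → [525/4, 377/4, 313/4]
+L4 (α=1/3) → [725/6, 385/6, 647/6]
= [121, 64, 108]

(1,1) stack=L1,L2,L3,L4; from [0,0,0]:
after L1 α=4/7: [32, 444/7, 172/7]
after L2 α=4/5: [496/5, 6408/35, 852/7]
after L3 α=1/2: [1651/10, 6844/35, 1014/7]
after L4 α=1/2: [3021/20, 8979/70, 1371/14]
→ [151, 128, 98]


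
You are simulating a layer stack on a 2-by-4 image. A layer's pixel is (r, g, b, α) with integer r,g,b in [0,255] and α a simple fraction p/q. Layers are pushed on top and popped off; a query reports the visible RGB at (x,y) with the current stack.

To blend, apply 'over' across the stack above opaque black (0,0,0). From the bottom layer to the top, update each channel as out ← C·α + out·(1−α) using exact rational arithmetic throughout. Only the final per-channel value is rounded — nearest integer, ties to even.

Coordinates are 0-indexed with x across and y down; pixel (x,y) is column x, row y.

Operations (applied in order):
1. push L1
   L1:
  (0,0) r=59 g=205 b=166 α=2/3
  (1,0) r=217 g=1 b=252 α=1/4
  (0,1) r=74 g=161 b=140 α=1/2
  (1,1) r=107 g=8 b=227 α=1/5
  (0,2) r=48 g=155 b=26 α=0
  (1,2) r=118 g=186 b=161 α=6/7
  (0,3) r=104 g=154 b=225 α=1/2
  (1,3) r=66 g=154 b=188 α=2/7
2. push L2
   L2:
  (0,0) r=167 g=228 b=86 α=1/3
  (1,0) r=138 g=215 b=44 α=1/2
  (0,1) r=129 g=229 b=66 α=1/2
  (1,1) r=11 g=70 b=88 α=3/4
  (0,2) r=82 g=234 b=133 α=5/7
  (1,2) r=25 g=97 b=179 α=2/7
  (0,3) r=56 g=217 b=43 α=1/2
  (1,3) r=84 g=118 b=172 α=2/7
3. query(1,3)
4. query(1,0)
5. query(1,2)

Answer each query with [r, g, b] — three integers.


query (1,3) [L1,L2] — begin 0,0,0
+L1 (α=2/7) → [132/7, 44, 376/7]
+L2 (α=2/7) → [1836/49, 456/7, 4288/49]
→ [37, 65, 88]

at x=1,y=0 over L1,L2:
after L1 α=1/4: [217/4, 1/4, 63]
after L2 α=1/2: [769/8, 861/8, 107/2]
→ [96, 108, 54]

at x=1,y=2 over L1,L2:
+L1 (α=6/7) → [708/7, 1116/7, 138]
+L2 (α=2/7) → [3890/49, 6938/49, 1048/7]
= [79, 142, 150]


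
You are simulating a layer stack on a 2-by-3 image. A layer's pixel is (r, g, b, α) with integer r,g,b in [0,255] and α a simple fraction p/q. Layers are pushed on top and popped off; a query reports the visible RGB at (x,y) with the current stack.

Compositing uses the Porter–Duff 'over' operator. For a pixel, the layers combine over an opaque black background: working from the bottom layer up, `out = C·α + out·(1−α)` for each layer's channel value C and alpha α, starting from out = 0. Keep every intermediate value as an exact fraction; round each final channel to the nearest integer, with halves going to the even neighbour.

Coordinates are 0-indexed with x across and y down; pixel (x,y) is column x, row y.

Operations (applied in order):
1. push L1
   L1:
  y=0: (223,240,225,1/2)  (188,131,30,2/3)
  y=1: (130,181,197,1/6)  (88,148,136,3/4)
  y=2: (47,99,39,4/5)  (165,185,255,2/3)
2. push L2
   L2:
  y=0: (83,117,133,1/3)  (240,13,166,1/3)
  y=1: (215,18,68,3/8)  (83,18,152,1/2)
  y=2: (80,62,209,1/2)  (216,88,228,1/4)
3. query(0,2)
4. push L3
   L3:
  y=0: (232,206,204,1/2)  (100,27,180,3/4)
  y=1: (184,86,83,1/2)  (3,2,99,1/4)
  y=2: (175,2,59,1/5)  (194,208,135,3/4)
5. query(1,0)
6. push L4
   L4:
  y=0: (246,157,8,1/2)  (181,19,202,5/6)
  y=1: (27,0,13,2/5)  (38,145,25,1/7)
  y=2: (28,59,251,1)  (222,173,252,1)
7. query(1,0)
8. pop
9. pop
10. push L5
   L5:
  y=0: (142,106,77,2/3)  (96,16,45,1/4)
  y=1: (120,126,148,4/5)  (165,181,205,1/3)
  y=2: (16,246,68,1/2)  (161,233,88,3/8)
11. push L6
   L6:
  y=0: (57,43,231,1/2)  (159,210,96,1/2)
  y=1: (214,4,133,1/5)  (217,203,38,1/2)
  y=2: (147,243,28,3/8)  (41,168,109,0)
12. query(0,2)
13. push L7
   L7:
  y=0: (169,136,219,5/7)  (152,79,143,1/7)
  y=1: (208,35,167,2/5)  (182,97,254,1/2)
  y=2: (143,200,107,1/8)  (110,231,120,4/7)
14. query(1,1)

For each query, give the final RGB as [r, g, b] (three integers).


query (0,2) [L1,L2] — begin 0,0,0
+L1 (α=4/5) → [188/5, 396/5, 156/5]
+L2 (α=1/2) → [294/5, 353/5, 1201/10]
= [59, 71, 120]

at x=1,y=0 over L1,L2,L3:
after L1 α=2/3: [376/3, 262/3, 20]
after L2 α=1/3: [1472/9, 563/9, 206/3]
after L3 α=3/4: [1043/9, 323/9, 913/6]
→ [116, 36, 152]

(1,0) stack=L1,L2,L3,L4; from [0,0,0]:
after L1 α=2/3: [376/3, 262/3, 20]
after L2 α=1/3: [1472/9, 563/9, 206/3]
after L3 α=3/4: [1043/9, 323/9, 913/6]
after L4 α=5/6: [4594/27, 589/27, 6973/36]
= [170, 22, 194]

at x=0,y=2 over L1,L2,L5,L6:
after L1 α=4/5: [188/5, 396/5, 156/5]
after L2 α=1/2: [294/5, 353/5, 1201/10]
after L5 α=1/2: [187/5, 1583/10, 1881/20]
after L6 α=3/8: [157/2, 3041/16, 2217/32]
= [78, 190, 69]

query (1,1) [L1,L2,L5,L6,L7] — begin 0,0,0
after L1 α=3/4: [66, 111, 102]
after L2 α=1/2: [149/2, 129/2, 127]
after L5 α=1/3: [314/3, 310/3, 153]
after L6 α=1/2: [965/6, 919/6, 191/2]
after L7 α=1/2: [2057/12, 1501/12, 699/4]
= [171, 125, 175]


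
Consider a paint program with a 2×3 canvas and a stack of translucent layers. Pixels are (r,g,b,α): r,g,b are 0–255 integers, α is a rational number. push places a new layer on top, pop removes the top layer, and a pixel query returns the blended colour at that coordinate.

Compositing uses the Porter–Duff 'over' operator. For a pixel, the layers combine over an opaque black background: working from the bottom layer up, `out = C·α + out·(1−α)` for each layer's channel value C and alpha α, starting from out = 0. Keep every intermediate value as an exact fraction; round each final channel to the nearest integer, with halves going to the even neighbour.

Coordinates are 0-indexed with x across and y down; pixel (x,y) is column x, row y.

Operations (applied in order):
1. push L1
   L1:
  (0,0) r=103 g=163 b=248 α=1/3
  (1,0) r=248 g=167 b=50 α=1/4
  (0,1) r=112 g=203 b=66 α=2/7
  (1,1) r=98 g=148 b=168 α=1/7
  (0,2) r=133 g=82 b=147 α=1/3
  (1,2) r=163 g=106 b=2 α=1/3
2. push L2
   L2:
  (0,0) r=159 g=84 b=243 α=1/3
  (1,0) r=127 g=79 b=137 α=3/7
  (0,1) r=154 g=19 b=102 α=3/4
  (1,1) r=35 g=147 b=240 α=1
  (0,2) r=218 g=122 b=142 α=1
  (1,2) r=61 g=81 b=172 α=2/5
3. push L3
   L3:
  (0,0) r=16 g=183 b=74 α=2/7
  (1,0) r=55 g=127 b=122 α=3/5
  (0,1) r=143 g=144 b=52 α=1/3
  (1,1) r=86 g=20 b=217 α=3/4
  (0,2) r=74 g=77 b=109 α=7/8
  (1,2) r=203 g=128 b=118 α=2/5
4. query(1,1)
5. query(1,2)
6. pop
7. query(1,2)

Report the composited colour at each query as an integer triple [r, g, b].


query (1,1) [L1,L2,L3] — begin 0,0,0
L1 α=1/7: [14, 148/7, 24]
L2 α=1: [35, 147, 240]
L3 α=3/4: [293/4, 207/4, 891/4]
= [73, 52, 223]

at x=1,y=2 over L1,L2,L3:
after L1 α=1/3: [163/3, 106/3, 2/3]
after L2 α=2/5: [57, 268/5, 346/5]
after L3 α=2/5: [577/5, 2084/25, 2218/25]
rounded: [115, 83, 89]

at x=1,y=2 over L1,L2:
L1 α=1/3: [163/3, 106/3, 2/3]
L2 α=2/5: [57, 268/5, 346/5]
= [57, 54, 69]


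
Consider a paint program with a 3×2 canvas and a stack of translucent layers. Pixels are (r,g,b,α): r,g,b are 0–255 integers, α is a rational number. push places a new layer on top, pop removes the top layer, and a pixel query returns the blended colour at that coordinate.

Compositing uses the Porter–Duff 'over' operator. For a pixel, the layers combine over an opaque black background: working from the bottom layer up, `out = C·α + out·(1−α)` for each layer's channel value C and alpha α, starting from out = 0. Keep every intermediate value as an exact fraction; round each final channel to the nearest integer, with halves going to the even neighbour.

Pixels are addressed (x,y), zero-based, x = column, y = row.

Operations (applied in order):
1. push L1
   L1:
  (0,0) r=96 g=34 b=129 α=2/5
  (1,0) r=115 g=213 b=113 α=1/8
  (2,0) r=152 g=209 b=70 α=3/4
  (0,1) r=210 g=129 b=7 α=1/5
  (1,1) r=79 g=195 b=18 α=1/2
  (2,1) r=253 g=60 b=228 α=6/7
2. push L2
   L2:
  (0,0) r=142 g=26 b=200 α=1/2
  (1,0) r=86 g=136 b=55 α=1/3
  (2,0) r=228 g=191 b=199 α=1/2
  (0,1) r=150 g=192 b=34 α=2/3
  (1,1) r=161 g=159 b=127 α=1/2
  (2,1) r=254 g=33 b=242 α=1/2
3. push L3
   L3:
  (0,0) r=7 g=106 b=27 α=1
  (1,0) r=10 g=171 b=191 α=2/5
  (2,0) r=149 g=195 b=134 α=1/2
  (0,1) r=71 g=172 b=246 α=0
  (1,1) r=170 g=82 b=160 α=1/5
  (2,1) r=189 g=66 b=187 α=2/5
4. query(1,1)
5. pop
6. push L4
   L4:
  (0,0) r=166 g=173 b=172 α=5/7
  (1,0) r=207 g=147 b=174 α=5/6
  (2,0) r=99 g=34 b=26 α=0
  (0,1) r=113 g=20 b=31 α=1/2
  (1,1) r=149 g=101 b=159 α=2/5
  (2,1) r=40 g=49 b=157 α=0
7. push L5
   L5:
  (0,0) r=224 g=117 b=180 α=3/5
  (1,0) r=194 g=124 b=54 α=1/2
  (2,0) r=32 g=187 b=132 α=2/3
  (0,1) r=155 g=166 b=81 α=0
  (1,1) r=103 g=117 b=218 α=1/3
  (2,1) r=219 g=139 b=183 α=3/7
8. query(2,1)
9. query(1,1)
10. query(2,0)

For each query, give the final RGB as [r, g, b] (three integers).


at x=1,y=1 over L1,L2,L3:
+L1 (α=1/2) → [79/2, 195/2, 9]
+L2 (α=1/2) → [401/4, 513/4, 68]
+L3 (α=1/5) → [571/5, 119, 432/5]
→ [114, 119, 86]

at x=2,y=1 over L1,L2,L4,L5:
+L1 (α=6/7) → [1518/7, 360/7, 1368/7]
+L2 (α=1/2) → [1648/7, 591/14, 1531/7]
+L4 (α=0) → [1648/7, 591/14, 1531/7]
+L5 (α=3/7) → [11191/49, 4101/49, 9967/49]
= [228, 84, 203]

(1,1) stack=L1,L2,L4,L5; from [0,0,0]:
after L1 α=1/2: [79/2, 195/2, 9]
after L2 α=1/2: [401/4, 513/4, 68]
after L4 α=2/5: [479/4, 2347/20, 522/5]
after L5 α=1/3: [685/6, 3517/30, 2134/15]
rounded: [114, 117, 142]

query (2,0) [L1,L2,L4,L5] — begin 0,0,0
+L1 (α=3/4) → [114, 627/4, 105/2]
+L2 (α=1/2) → [171, 1391/8, 503/4]
+L4 (α=0) → [171, 1391/8, 503/4]
+L5 (α=2/3) → [235/3, 1461/8, 1559/12]
→ [78, 183, 130]


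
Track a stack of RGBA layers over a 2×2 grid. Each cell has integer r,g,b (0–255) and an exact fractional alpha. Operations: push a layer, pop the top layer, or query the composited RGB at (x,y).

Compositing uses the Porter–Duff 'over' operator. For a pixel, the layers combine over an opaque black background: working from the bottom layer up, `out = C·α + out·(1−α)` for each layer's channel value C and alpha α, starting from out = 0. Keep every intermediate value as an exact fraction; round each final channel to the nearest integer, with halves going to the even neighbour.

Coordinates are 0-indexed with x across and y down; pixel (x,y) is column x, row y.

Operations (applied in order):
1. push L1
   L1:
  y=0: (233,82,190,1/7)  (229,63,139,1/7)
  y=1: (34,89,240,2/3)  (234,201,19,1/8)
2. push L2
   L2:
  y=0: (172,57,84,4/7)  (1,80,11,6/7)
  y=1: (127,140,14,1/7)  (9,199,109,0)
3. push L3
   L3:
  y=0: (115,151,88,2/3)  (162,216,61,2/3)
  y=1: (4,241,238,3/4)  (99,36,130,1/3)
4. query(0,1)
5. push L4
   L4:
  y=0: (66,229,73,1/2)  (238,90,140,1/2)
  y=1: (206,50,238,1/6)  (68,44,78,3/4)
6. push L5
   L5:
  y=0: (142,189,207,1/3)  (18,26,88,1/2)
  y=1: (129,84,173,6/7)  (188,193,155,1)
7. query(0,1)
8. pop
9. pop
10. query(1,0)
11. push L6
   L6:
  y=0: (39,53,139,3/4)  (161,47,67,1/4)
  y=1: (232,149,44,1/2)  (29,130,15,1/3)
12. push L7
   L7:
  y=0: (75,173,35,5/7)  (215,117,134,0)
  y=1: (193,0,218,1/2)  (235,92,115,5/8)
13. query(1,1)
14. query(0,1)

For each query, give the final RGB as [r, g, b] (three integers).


(0,1) stack=L1,L2,L3; from [0,0,0]:
L1 α=2/3: [68/3, 178/3, 160]
L2 α=1/7: [263/7, 496/7, 974/7]
L3 α=3/4: [347/28, 5557/28, 1493/7]
rounded: [12, 198, 213]

at x=0,y=1 over L1,L2,L3,L4,L5:
+L1 (α=2/3) → [68/3, 178/3, 160]
+L2 (α=1/7) → [263/7, 496/7, 974/7]
+L3 (α=3/4) → [347/28, 5557/28, 1493/7]
+L4 (α=1/6) → [2501/56, 29185/168, 9131/42]
+L5 (α=6/7) → [45845/392, 113857/1176, 52727/294]
= [117, 97, 179]

query (1,0) [L1,L2,L3] — begin 0,0,0
after L1 α=1/7: [229/7, 9, 139/7]
after L2 α=6/7: [271/49, 489/7, 601/49]
after L3 α=2/3: [16147/147, 1171/7, 2193/49]
→ [110, 167, 45]

(1,1) stack=L1,L2,L3,L6,L7; from [0,0,0]:
+L1 (α=1/8) → [117/4, 201/8, 19/8]
+L2 (α=0) → [117/4, 201/8, 19/8]
+L3 (α=1/3) → [105/2, 115/4, 539/12]
+L6 (α=1/3) → [134/3, 125/2, 629/18]
+L7 (α=5/8) → [1309/8, 1295/16, 4079/48]
→ [164, 81, 85]

query (0,1) [L1,L2,L3,L6,L7] — begin 0,0,0
L1 α=2/3: [68/3, 178/3, 160]
L2 α=1/7: [263/7, 496/7, 974/7]
L3 α=3/4: [347/28, 5557/28, 1493/7]
L6 α=1/2: [6843/56, 9729/56, 1801/14]
L7 α=1/2: [17651/112, 9729/112, 4853/28]
→ [158, 87, 173]


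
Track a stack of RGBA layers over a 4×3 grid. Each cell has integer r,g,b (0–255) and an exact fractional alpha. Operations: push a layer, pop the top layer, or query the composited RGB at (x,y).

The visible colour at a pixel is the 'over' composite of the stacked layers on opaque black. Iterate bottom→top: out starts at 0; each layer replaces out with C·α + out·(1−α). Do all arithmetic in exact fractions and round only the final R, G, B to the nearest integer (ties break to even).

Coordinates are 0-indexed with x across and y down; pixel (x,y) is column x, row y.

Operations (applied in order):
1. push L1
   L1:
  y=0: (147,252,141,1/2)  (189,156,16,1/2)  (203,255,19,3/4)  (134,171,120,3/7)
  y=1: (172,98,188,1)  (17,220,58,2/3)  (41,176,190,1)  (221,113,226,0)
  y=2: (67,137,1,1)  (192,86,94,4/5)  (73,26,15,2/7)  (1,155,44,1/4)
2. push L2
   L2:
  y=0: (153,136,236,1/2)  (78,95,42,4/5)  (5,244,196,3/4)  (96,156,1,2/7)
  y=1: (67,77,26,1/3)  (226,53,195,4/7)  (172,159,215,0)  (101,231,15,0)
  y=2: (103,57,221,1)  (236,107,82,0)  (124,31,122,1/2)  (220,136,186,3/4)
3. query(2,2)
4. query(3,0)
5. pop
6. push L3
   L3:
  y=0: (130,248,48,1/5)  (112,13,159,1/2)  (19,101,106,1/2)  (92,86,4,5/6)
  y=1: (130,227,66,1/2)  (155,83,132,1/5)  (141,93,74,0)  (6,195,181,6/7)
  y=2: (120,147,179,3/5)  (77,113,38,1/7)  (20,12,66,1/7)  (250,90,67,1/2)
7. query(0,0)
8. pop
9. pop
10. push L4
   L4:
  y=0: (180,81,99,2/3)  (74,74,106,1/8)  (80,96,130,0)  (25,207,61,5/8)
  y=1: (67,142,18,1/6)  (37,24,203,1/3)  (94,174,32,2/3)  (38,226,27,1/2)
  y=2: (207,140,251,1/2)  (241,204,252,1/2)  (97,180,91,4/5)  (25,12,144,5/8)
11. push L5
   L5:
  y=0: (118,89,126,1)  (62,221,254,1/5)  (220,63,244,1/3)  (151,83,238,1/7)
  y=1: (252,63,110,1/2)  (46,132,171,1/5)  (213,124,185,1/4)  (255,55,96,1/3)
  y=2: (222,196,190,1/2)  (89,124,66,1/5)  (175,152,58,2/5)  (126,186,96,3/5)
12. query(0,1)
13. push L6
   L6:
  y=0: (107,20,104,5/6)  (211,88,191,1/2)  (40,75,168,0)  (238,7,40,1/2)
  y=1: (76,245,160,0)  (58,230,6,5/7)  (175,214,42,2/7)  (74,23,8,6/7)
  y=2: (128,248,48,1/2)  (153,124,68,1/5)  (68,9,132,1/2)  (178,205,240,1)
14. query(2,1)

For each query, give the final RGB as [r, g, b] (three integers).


query (2,2) [L1,L2] — begin 0,0,0
after L1 α=2/7: [146/7, 52/7, 30/7]
after L2 α=1/2: [507/7, 269/14, 442/7]
→ [72, 19, 63]

(3,0) stack=L1,L2; from [0,0,0]:
+L1 (α=3/7) → [402/7, 513/7, 360/7]
+L2 (α=2/7) → [3354/49, 4749/49, 1814/49]
= [68, 97, 37]

query (0,0) [L1,L3] — begin 0,0,0
after L1 α=1/2: [147/2, 126, 141/2]
after L3 α=1/5: [424/5, 752/5, 66]
→ [85, 150, 66]

query (0,1) [L4,L5] — begin 0,0,0
+L4 (α=1/6) → [67/6, 71/3, 3]
+L5 (α=1/2) → [1579/12, 130/3, 113/2]
rounded: [132, 43, 56]

query (2,1) [L4,L5,L6] — begin 0,0,0
after L4 α=2/3: [188/3, 116, 64/3]
after L5 α=1/4: [401/4, 118, 249/4]
after L6 α=2/7: [3405/28, 1018/7, 1581/28]
→ [122, 145, 56]


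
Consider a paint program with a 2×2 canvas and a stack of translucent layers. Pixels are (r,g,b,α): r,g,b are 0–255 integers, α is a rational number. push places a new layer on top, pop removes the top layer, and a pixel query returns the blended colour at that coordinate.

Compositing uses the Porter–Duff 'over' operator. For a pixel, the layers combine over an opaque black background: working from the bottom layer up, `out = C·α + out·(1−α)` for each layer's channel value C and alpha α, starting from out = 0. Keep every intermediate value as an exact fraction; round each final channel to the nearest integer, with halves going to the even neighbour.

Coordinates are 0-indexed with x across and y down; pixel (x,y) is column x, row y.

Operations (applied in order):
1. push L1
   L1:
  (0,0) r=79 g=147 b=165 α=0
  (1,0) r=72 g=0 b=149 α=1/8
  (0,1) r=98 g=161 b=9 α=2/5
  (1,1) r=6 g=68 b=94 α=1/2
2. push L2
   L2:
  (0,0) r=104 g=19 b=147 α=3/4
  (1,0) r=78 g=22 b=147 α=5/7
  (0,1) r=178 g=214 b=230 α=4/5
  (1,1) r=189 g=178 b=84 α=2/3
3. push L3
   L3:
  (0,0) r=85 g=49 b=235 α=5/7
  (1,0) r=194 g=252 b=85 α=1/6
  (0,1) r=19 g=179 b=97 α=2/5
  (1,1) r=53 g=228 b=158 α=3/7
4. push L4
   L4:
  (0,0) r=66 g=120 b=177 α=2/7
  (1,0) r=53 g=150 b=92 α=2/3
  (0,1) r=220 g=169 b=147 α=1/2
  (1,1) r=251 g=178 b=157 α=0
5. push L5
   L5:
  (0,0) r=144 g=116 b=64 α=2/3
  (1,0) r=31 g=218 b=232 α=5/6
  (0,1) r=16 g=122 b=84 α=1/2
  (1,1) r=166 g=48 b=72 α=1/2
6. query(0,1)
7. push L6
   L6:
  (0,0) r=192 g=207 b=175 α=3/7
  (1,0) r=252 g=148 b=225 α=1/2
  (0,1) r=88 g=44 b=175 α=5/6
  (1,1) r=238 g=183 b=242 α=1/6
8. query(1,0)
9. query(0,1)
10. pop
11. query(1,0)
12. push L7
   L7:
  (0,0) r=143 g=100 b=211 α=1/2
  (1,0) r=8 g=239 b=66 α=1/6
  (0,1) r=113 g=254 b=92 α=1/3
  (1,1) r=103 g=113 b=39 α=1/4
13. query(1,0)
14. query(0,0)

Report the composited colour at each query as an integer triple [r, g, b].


query (0,1) [L1,L2,L3,L4,L5] — begin 0,0,0
L1 α=2/5: [196/5, 322/5, 18/5]
L2 α=4/5: [3756/25, 4602/25, 4618/25]
L3 α=2/5: [12218/125, 22756/125, 18704/125]
L4 α=1/2: [19859/125, 43881/250, 37079/250]
L5 α=1/2: [21859/250, 74381/500, 58079/500]
rounded: [87, 149, 116]

query (1,0) [L1,L2,L3,L4,L5,L6] — begin 0,0,0
L1 α=1/8: [9, 0, 149/8]
L2 α=5/7: [408/7, 110/7, 3089/28]
L3 α=1/6: [1699/21, 1157/21, 17825/168]
L4 α=2/3: [3925/63, 7457/63, 48737/504]
L5 α=5/6: [6845/189, 76127/378, 633377/3024]
L6 α=1/2: [54473/378, 132071/756, 1313777/6048]
= [144, 175, 217]

at x=0,y=1 over L1,L2,L3,L4,L5,L6:
L1 α=2/5: [196/5, 322/5, 18/5]
L2 α=4/5: [3756/25, 4602/25, 4618/25]
L3 α=2/5: [12218/125, 22756/125, 18704/125]
L4 α=1/2: [19859/125, 43881/250, 37079/250]
L5 α=1/2: [21859/250, 74381/500, 58079/500]
L6 α=5/6: [43953/500, 184381/3000, 165193/1000]
= [88, 61, 165]

query (1,0) [L1,L2,L3,L4,L5] — begin 0,0,0
after L1 α=1/8: [9, 0, 149/8]
after L2 α=5/7: [408/7, 110/7, 3089/28]
after L3 α=1/6: [1699/21, 1157/21, 17825/168]
after L4 α=2/3: [3925/63, 7457/63, 48737/504]
after L5 α=5/6: [6845/189, 76127/378, 633377/3024]
rounded: [36, 201, 209]

at x=1,y=0 over L1,L2,L3,L4,L5,L7:
+L1 (α=1/8) → [9, 0, 149/8]
+L2 (α=5/7) → [408/7, 110/7, 3089/28]
+L3 (α=1/6) → [1699/21, 1157/21, 17825/168]
+L4 (α=2/3) → [3925/63, 7457/63, 48737/504]
+L5 (α=5/6) → [6845/189, 76127/378, 633377/3024]
+L7 (α=1/6) → [35737/1134, 470977/2268, 3366469/18144]
rounded: [32, 208, 186]

at x=0,y=0 over L1,L2,L3,L4,L5,L7:
after L1 α=0: [0, 0, 0]
after L2 α=3/4: [78, 57/4, 441/4]
after L3 α=5/7: [83, 547/14, 2791/14]
after L4 α=2/7: [547/7, 6095/98, 18911/98]
after L5 α=2/3: [2563/21, 28831/294, 10485/98]
after L7 α=1/2: [2783/21, 58231/588, 31163/196]
→ [133, 99, 159]


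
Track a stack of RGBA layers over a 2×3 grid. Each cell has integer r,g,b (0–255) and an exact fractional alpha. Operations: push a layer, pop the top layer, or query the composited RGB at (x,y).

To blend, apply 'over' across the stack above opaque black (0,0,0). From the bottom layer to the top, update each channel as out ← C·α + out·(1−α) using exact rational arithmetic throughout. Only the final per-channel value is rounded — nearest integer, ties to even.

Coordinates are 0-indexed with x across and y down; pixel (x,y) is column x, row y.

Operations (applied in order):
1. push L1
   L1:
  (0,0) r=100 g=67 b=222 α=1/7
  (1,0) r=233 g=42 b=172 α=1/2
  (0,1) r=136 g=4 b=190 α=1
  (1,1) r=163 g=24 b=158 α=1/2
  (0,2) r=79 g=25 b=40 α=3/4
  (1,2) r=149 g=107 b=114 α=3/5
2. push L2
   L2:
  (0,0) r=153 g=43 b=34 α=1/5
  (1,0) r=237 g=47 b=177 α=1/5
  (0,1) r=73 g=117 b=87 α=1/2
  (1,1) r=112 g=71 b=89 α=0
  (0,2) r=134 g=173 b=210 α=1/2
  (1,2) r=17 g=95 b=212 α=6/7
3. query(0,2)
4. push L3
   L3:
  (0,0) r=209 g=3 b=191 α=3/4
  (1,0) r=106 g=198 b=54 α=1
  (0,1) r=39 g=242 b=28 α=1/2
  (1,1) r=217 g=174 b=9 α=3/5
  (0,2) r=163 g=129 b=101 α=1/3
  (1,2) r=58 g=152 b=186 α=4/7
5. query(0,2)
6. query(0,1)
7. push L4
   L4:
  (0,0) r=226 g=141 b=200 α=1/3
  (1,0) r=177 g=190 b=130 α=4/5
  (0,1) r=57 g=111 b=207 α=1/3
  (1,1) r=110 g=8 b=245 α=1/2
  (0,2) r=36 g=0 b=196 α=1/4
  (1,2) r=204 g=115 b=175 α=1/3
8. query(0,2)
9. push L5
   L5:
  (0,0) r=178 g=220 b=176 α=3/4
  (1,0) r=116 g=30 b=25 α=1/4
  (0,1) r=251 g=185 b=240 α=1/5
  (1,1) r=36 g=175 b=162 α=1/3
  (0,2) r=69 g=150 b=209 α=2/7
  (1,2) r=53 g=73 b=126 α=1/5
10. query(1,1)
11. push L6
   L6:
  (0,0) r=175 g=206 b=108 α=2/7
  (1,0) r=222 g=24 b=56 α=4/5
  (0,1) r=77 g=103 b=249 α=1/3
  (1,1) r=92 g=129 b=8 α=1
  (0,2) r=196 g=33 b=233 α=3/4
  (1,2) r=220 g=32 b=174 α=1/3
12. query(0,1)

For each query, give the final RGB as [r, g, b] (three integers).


at x=0,y=2 over L1,L2:
+L1 (α=3/4) → [237/4, 75/4, 30]
+L2 (α=1/2) → [773/8, 767/8, 120]
→ [97, 96, 120]

(0,2) stack=L1,L2,L3; from [0,0,0]:
+L1 (α=3/4) → [237/4, 75/4, 30]
+L2 (α=1/2) → [773/8, 767/8, 120]
+L3 (α=1/3) → [475/4, 1283/12, 341/3]
rounded: [119, 107, 114]

query (0,1) [L1,L2,L3] — begin 0,0,0
after L1 α=1: [136, 4, 190]
after L2 α=1/2: [209/2, 121/2, 277/2]
after L3 α=1/2: [287/4, 605/4, 333/4]
→ [72, 151, 83]

at x=0,y=2 over L1,L2,L3,L4:
L1 α=3/4: [237/4, 75/4, 30]
L2 α=1/2: [773/8, 767/8, 120]
L3 α=1/3: [475/4, 1283/12, 341/3]
L4 α=1/4: [1569/16, 1283/16, 537/4]
→ [98, 80, 134]

query (1,1) [L1,L2,L3,L4,L5] — begin 0,0,0
L1 α=1/2: [163/2, 12, 79]
L2 α=0: [163/2, 12, 79]
L3 α=3/5: [814/5, 546/5, 37]
L4 α=1/2: [682/5, 293/5, 141]
L5 α=1/3: [1544/15, 487/5, 148]
rounded: [103, 97, 148]

at x=0,y=1 over L1,L2,L3,L4,L5,L6:
after L1 α=1: [136, 4, 190]
after L2 α=1/2: [209/2, 121/2, 277/2]
after L3 α=1/2: [287/4, 605/4, 333/4]
after L4 α=1/3: [401/6, 827/6, 249/2]
after L5 α=1/5: [311/3, 2209/15, 738/5]
after L6 α=1/3: [853/9, 5963/45, 907/5]
= [95, 133, 181]


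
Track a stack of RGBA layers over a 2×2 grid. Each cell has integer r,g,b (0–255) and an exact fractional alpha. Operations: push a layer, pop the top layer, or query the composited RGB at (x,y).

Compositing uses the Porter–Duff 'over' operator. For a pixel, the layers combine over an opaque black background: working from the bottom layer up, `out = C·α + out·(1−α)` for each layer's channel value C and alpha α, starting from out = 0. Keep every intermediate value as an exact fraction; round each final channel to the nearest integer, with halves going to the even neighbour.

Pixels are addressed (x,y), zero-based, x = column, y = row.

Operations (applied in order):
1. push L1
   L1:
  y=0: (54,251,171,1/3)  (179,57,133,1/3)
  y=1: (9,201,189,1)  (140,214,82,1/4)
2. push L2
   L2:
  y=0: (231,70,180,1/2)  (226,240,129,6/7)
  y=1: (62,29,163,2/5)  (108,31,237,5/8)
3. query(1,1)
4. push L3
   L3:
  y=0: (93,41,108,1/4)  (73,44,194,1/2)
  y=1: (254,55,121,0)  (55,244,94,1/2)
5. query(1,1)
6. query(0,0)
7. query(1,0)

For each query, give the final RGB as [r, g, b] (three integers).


at x=1,y=1 over L1,L2:
+L1 (α=1/4) → [35, 107/2, 41/2]
+L2 (α=5/8) → [645/8, 631/16, 2493/16]
rounded: [81, 39, 156]

at x=1,y=1 over L1,L2,L3:
+L1 (α=1/4) → [35, 107/2, 41/2]
+L2 (α=5/8) → [645/8, 631/16, 2493/16]
+L3 (α=1/2) → [1085/16, 4535/32, 3997/32]
rounded: [68, 142, 125]

query (0,0) [L1,L2,L3] — begin 0,0,0
after L1 α=1/3: [18, 251/3, 57]
after L2 α=1/2: [249/2, 461/6, 237/2]
after L3 α=1/4: [933/8, 543/8, 927/8]
rounded: [117, 68, 116]

(1,0) stack=L1,L2,L3; from [0,0,0]:
L1 α=1/3: [179/3, 19, 133/3]
L2 α=6/7: [4247/21, 1459/7, 2455/21]
L3 α=1/2: [2890/21, 1767/14, 6529/42]
rounded: [138, 126, 155]


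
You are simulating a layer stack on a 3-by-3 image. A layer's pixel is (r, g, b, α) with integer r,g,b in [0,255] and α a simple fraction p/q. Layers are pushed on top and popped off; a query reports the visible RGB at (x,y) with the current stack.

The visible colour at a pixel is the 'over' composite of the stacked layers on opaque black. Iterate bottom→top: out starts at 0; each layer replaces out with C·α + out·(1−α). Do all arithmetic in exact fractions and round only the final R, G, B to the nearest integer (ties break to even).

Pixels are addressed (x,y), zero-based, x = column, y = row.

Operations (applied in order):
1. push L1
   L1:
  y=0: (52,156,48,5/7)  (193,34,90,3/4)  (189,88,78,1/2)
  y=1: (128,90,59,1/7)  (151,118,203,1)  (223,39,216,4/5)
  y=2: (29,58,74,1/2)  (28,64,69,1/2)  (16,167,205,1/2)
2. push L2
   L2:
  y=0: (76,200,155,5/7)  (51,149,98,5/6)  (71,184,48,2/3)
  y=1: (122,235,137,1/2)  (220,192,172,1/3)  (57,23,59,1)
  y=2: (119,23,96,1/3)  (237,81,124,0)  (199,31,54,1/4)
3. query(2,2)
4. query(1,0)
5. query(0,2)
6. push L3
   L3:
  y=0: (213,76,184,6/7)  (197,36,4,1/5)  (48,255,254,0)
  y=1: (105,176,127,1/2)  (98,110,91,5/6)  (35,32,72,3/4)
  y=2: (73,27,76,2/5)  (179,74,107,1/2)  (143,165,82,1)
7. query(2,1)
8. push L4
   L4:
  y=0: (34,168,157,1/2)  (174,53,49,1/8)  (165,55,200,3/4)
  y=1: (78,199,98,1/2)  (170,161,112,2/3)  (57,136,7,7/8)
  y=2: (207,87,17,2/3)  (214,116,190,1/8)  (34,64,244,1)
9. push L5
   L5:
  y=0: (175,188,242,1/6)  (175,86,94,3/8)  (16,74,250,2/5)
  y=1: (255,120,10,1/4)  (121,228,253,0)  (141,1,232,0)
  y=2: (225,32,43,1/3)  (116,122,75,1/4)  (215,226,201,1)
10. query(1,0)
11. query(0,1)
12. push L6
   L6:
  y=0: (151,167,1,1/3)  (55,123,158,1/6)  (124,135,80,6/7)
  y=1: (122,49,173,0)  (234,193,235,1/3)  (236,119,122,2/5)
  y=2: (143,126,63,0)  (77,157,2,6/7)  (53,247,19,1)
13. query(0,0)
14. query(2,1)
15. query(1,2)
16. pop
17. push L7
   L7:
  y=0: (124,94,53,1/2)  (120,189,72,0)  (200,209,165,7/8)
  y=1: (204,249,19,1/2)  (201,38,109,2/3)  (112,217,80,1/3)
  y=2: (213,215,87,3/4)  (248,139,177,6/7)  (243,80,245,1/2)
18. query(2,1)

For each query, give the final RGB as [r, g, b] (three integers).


(2,2) stack=L1,L2; from [0,0,0]:
after L1 α=1/2: [8, 167/2, 205/2]
after L2 α=1/4: [223/4, 563/8, 723/8]
rounded: [56, 70, 90]

query (1,0) [L1,L2] — begin 0,0,0
after L1 α=3/4: [579/4, 51/2, 135/2]
after L2 α=5/6: [533/8, 1541/12, 1115/12]
= [67, 128, 93]

at x=0,y=2 over L1,L2:
after L1 α=1/2: [29/2, 29, 37]
after L2 α=1/3: [148/3, 27, 170/3]
→ [49, 27, 57]

query (2,1) [L1,L2,L3] — begin 0,0,0
L1 α=4/5: [892/5, 156/5, 864/5]
L2 α=1: [57, 23, 59]
L3 α=3/4: [81/2, 119/4, 275/4]
= [40, 30, 69]

(1,0) stack=L1,L2,L3,L4,L5; from [0,0,0]:
L1 α=3/4: [579/4, 51/2, 135/2]
L2 α=5/6: [533/8, 1541/12, 1115/12]
L3 α=1/5: [927/10, 1649/15, 1127/15]
L4 α=1/8: [8229/80, 6169/60, 1078/15]
L5 α=3/8: [16629/128, 9265/96, 481/6]
= [130, 97, 80]

(0,1) stack=L1,L2,L3,L4,L5; from [0,0,0]:
L1 α=1/7: [128/7, 90/7, 59/7]
L2 α=1/2: [491/7, 1735/14, 509/7]
L3 α=1/2: [613/7, 4199/28, 699/7]
L4 α=1/2: [1159/14, 9771/56, 1385/14]
L5 α=1/4: [7047/56, 36033/224, 4295/56]
= [126, 161, 77]

query (0,0) [L1,L2,L3,L4,L5,L6] — begin 0,0,0
+L1 (α=5/7) → [260/7, 780/7, 240/7]
+L2 (α=5/7) → [3180/49, 8560/49, 5905/49]
+L3 (α=6/7) → [65802/343, 30904/343, 60001/343]
+L4 (α=1/2) → [38732/343, 44264/343, 56926/343]
+L5 (α=1/6) → [253685/2058, 47634/343, 183818/1029]
+L6 (α=1/3) → [409064/3087, 152549/1029, 368665/3087]
= [133, 148, 119]

query (2,1) [L1,L2,L3,L4,L5,L6] — begin 0,0,0
after L1 α=4/5: [892/5, 156/5, 864/5]
after L2 α=1: [57, 23, 59]
after L3 α=3/4: [81/2, 119/4, 275/4]
after L4 α=7/8: [879/16, 3927/32, 471/32]
after L5 α=0: [879/16, 3927/32, 471/32]
after L6 α=2/5: [10189/80, 19397/160, 9221/160]
→ [127, 121, 58]

(1,2) stack=L1,L2,L3,L4,L5,L6; from [0,0,0]:
after L1 α=1/2: [14, 32, 69/2]
after L2 α=0: [14, 32, 69/2]
after L3 α=1/2: [193/2, 53, 283/4]
after L4 α=1/8: [1779/16, 487/8, 2741/32]
after L5 α=1/4: [7193/64, 2437/32, 10623/128]
after L6 α=6/7: [36761/448, 32581/224, 1737/128]
= [82, 145, 14]

(2,1) stack=L1,L2,L3,L4,L5,L7; from [0,0,0]:
after L1 α=4/5: [892/5, 156/5, 864/5]
after L2 α=1: [57, 23, 59]
after L3 α=3/4: [81/2, 119/4, 275/4]
after L4 α=7/8: [879/16, 3927/32, 471/32]
after L5 α=0: [879/16, 3927/32, 471/32]
after L7 α=1/3: [1775/24, 7399/48, 1751/48]
= [74, 154, 36]


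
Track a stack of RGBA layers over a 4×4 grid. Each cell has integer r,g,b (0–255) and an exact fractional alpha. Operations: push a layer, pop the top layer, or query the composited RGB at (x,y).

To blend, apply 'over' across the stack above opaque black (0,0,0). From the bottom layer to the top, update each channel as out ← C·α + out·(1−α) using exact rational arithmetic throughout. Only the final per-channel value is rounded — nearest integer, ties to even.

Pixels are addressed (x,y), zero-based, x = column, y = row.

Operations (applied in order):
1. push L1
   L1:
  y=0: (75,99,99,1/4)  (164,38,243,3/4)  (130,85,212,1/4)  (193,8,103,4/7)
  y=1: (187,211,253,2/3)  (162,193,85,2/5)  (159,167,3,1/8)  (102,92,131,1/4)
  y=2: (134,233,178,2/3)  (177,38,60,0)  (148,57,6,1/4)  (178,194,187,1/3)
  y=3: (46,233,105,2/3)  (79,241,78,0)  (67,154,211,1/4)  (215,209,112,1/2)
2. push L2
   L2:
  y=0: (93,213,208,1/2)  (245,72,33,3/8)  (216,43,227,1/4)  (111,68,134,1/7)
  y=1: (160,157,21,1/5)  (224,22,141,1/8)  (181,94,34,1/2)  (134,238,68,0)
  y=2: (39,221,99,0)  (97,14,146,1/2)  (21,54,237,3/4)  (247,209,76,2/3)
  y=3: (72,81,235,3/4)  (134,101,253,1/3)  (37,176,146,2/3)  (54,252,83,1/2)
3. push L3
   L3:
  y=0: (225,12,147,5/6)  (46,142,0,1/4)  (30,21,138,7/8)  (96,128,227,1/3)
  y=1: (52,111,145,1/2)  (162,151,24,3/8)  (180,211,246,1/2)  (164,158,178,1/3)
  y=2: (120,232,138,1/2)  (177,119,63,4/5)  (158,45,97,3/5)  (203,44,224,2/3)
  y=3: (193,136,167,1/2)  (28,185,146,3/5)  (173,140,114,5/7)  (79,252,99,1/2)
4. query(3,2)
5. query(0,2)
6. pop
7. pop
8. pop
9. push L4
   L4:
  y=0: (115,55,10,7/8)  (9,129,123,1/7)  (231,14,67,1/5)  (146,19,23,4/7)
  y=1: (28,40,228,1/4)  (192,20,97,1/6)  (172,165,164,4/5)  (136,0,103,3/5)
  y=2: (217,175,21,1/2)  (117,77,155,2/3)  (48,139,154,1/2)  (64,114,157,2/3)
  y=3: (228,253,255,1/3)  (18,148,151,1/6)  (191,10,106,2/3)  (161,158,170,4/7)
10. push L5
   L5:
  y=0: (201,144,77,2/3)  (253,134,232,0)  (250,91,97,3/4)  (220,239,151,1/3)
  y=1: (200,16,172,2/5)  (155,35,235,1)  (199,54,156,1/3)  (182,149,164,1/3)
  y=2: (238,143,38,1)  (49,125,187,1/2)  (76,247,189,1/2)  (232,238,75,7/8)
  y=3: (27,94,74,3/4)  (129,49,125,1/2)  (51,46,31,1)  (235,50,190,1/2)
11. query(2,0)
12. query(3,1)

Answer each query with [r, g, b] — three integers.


at x=3,y=2 over L1,L2,L3:
after L1 α=1/3: [178/3, 194/3, 187/3]
after L2 α=2/3: [1660/9, 1448/9, 643/9]
after L3 α=2/3: [5314/27, 2240/27, 4675/27]
→ [197, 83, 173]

at x=0,y=2 over L1,L2,L3:
after L1 α=2/3: [268/3, 466/3, 356/3]
after L2 α=0: [268/3, 466/3, 356/3]
after L3 α=1/2: [314/3, 581/3, 385/3]
= [105, 194, 128]

(2,0) stack=L4,L5; from [0,0,0]:
after L4 α=1/5: [231/5, 14/5, 67/5]
after L5 α=3/4: [3981/20, 1379/20, 761/10]
→ [199, 69, 76]

(3,1) stack=L4,L5; from [0,0,0]:
+L4 (α=3/5) → [408/5, 0, 309/5]
+L5 (α=1/3) → [1726/15, 149/3, 1438/15]
rounded: [115, 50, 96]
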